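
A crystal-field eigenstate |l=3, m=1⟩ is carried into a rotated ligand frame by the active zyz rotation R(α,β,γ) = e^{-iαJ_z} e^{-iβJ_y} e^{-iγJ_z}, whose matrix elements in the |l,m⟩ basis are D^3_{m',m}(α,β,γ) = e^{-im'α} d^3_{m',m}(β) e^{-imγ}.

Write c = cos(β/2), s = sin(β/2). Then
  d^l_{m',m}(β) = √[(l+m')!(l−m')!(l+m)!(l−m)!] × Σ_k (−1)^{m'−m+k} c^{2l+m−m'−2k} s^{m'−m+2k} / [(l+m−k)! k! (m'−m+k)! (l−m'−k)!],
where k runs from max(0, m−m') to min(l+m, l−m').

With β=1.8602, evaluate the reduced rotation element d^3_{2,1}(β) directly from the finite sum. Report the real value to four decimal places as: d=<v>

d=0.5025

d^3_{2,1}(β=1.8602) via the finite sum:
With c≡cos(β/2)=0.597754 and s≡sin(β/2)=0.801680, N=[120·1·24·2]^{1/2}=75.894664
Admissible k: 0..1 (factorial args all ≥0)
  k=0: (−1)^1·75.8947/(24)·0.5978^5·0.8017^1 = -0.193470
  k=1: (−1)^2·75.8947/(12)·0.5978^3·0.8017^3 = +0.695985
d^3_{2,1}(1.8602) = -0.193470 +0.695985 = +0.502515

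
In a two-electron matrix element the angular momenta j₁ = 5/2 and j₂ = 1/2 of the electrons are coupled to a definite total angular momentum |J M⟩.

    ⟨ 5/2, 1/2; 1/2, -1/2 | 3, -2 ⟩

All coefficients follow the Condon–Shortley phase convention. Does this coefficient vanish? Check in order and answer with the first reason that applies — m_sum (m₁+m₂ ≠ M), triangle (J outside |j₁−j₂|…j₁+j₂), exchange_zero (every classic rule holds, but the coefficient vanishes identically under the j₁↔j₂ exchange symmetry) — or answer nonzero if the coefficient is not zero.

m-sum: m₁+m₂ = 1/2+(-1/2) = 0, M = -2  ✗ ⇒ coefficient is 0

m_sum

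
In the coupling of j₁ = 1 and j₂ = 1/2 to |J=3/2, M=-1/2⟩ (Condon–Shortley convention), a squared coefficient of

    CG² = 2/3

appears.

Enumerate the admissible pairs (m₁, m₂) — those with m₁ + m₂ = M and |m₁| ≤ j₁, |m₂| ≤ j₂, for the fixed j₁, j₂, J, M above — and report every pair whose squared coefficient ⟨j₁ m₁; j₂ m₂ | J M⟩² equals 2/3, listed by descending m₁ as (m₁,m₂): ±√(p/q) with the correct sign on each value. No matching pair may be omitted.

(0,-1/2): +√(2/3)

Admissible pairs with m₁+m₂ = M = -1/2: (-1,1/2), (0,-1/2)
  (m₁,m₂)=(0,-1/2): CG² = 2/3, CG = +√(2/3)   ← matches the target
  (m₁,m₂)=(-1,1/2): CG² = 1/3, CG = +√(1/3)
Pairs with CG² = 2/3: (0,-1/2): +√(2/3)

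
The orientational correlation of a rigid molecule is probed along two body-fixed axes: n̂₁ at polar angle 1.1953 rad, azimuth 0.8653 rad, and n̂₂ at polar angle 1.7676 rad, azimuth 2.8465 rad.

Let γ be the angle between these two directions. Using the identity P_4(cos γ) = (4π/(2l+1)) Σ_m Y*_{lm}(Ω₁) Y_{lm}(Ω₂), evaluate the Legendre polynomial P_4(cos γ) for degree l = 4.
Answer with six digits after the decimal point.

Expand P_4 via completeness: Σ_{m} conj(Y_{4,m}) at Ω₁ times Y_{4,m} at Ω₂ —
  m=-4: Y*=-0.314714-0.104156i  Y=+0.155787+0.378536i  product -0.009602-0.135357i
  m=-3: Y*=-0.315933+0.191833i  Y=+0.146142+0.178695i  product -0.080451-0.028421i
  m=-2: Y*=+0.002697-0.016734i  Y=-0.195766-0.131129i  product -0.002722+0.002922i
  m=-1: Y*=-0.215446-0.252952i  Y=-0.237165-0.072090i  product +0.032861+0.075523i
  m=+0: Y*=-0.042496-0.000000i  Y=+0.201430+0.000000i  product -0.008560-0.000000i
  m=+1: Y*=+0.215446-0.252952i  Y=+0.237165-0.072090i  product +0.032861-0.075523i
  m=+2: Y*=+0.002697+0.016734i  Y=-0.195766+0.131129i  product -0.002722-0.002922i
  m=+3: Y*=+0.315933+0.191833i  Y=-0.146142+0.178695i  product -0.080451+0.028421i
  m=+4: Y*=-0.314714+0.104156i  Y=+0.155787-0.378536i  product -0.009602+0.135357i
Σ over m = -0.128388+0.000000i; ×(4π/9) → -0.179263+0.000000i. Real part: -0.179263

-0.179263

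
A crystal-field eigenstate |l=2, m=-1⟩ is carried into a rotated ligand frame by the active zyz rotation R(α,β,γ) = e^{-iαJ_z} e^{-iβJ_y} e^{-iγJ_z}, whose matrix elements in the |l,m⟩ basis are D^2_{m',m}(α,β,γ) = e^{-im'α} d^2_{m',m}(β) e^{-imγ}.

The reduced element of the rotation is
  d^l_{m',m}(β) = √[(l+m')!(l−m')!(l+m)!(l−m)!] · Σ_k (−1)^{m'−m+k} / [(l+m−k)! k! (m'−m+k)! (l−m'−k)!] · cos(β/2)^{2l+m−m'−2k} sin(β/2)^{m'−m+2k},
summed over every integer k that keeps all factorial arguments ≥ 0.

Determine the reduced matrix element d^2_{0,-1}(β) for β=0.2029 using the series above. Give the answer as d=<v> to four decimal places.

d^2_{0,-1}(β=0.2029) via the finite sum:
c=cos(0.202900/2)=0.994858, s=sin(0.202900/2)=0.101276; N=√[2·2·1·6]=4.898979
k: max(0,(-1)−(0))=0 … min(2+(-1),2−(0))=1
  k=0: (−1)^1·4.8990/(2)·0.9949^3·0.1013^1 = -0.244268
  k=1: (−1)^2·4.8990/(2)·0.9949^1·0.1013^3 = +0.002531
d^2_{0,-1}(0.2029) = -0.244268 +0.002531 = -0.241736

d=-0.2417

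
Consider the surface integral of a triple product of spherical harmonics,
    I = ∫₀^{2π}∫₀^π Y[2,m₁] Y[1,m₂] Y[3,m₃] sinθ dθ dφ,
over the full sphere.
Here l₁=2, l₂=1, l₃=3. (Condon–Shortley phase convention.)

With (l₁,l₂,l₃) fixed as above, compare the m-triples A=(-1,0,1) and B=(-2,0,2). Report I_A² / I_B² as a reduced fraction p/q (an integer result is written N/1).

8/5

Same 2,1,3: normalisation and zero-m 3j drop out of the ratio.
A: Δ: 0! 4! 2! / 7! → 1/105; sum: t=0:+1/6 = 1/6; 3j²(2 1 3; -1 0 1) = Δ·Π!·Σ² = 8/105  (sign +1)
B: Δ: 0! 4! 2! / 7! → 1/105; sum: t=0:+1/24 = 1/24; 3j²(2 1 3; -2 0 2) = Δ·Π!·Σ² = 1/21  (sign -1)
I_A²/I_B² = (8/105)/(1/21) = 8/5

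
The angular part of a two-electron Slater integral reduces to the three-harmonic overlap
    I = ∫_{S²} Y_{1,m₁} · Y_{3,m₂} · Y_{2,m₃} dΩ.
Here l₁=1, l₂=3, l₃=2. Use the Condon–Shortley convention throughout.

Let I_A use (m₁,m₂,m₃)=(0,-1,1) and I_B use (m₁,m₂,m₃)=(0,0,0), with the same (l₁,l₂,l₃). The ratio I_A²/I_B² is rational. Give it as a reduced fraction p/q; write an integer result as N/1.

8/9

Same 1,3,2: normalisation and zero-m 3j drop out of the ratio.
A: Δ: 2! 0! 4! / 7! → 1/105; sum: t=1:−1/6 = -1/6; 3j²(1 3 2; 0 -1 1) = Δ·Π!·Σ² = 8/105  (sign +1)
B: Δ: 2! 0! 4! / 7! → 1/105; sum: t=1:−1/4 = -1/4; 3j²(1 3 2; 0 0 0) = Δ·Π!·Σ² = 3/35  (sign -1)
I_A²/I_B² = (8/105)/(3/35) = 8/9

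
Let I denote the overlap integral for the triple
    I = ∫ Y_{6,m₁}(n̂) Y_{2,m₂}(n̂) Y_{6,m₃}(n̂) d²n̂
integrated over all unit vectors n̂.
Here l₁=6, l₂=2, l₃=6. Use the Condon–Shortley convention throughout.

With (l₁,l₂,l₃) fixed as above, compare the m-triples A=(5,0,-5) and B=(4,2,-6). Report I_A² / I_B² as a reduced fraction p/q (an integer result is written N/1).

11/4

Shared (l₁,l₂,l₃)=(6,2,6): N and (l;000)² cancel in I_A²/I_B².
A: Δ = 2!·10!·2!/15! = 1/90090; Racah Σ t=0..1: t=0:+1/1451520 t=1:−1/3628800 = 1/2419200; ⇒ 3j(6 2 6; 5 0 -5)² = 11/910, sgn -1
B: Δ = 2!·10!·2!/15! = 1/90090; Racah Σ t=2..2: t=2:+1/14515200 = 1/14515200; ⇒ 3j(6 2 6; 4 2 -6)² = 2/455, sgn +1
I_A²/I_B² = (11/910)/(2/455) = 11/4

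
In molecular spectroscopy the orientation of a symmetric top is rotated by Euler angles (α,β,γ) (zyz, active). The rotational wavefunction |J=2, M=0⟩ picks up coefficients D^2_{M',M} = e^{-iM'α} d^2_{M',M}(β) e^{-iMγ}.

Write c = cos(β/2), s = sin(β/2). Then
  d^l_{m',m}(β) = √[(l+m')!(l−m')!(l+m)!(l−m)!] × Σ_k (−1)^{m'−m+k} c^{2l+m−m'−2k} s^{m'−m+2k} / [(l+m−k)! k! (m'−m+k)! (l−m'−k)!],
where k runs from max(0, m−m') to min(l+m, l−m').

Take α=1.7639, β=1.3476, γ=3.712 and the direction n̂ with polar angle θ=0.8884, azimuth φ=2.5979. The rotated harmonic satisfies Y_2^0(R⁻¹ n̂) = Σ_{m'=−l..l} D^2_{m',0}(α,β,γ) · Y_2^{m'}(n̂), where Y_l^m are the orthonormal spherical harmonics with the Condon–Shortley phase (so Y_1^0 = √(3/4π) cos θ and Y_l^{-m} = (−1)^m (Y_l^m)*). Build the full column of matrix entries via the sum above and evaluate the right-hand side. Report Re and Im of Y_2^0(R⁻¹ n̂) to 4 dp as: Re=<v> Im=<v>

Re=0.0820 Im=0.0000

Need the full column D^2_{m',0} for m'=−2..2 at α=1.7639, β=1.3476, γ=3.7120.
cos(β/2)=0.781456, sin(β/2)=0.623960
d^2_{-2,0}: single k=2 term ⇒ +0.582369;  D = -0.539475-0.219366i
d^2_{-1,0}: k∈[1..2] ⇒ +0.729368 -0.464997 = +0.264370;  D = -0.050734+0.259456i
d^2_{0,0}: k∈[0..2] ⇒ +0.372923 -0.951005 +0.151575 = -0.426508;  D = -0.426508+0.000000i
d^2_{1,0}: k∈[0..1] ⇒ -0.729368 +0.464997 = -0.264370;  D = +0.050734+0.259456i
d^2_{2,0}: single k=0 term ⇒ +0.582369;  D = -0.539475+0.219366i
Y_2^{m'}(θ=0.8884,φ=2.5979) and Σ D·Y over m':
  (-0.5395-0.2194i)·(+0.1081+0.2060i)  (-0.0507+0.2595i)·(-0.3236-0.1956i)  (-0.4265+0.0000i)·(+0.0609+0.0000i)  (+0.0507+0.2595i)·(+0.3236-0.1956i)  (-0.5395+0.2194i)·(+0.1081-0.2060i)
Y_2^0(R⁻¹ n̂) = +0.082047+0.000000i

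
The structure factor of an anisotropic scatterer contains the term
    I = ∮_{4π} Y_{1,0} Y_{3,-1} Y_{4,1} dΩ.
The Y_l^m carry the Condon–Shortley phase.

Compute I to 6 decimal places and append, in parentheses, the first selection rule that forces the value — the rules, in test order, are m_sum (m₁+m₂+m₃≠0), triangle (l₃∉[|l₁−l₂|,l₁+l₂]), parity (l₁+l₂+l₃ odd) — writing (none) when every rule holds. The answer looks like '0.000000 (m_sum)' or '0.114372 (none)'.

-0.238414 (none)

Checks pass: Σm=0; 8 even; l₃=4∈[2,4].
(2·1+1)(2·3+1)(2·4+1) = 189
Δ: 0! 2! 6! / 9! → 1/252
sum: t=0:+1/36 = 1/36
3j²(1 3 4; 0 0 0) = Δ·Π!·Σ² = 4/63  (sign +1)
sum: t=0:+1/48 = 1/48
3j²(1 3 4; 0 -1 1) = Δ·Π!·Σ² = 5/84  (sign -1)
combine: 4πI² = 189·4/63·5/84 = 5/7
take √, sign -1: I = -0.23841361
No selection rule forces the value: the integral is nonzero (none).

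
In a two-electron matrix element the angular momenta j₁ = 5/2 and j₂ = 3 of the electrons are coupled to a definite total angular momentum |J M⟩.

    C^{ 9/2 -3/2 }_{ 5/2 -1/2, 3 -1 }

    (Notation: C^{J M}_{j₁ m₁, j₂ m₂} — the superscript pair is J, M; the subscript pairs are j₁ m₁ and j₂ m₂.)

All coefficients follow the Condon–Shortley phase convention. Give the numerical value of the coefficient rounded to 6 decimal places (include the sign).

√[10·1!4!5!/11! · 2!3!2!4!3!6!] = √(138240/77)
  +(−1)^0/∏(0,1,3,2,1,3)! = 1/72  (running 1/72)
  +(−1)^1/∏(1,0,2,1,2,4)! = -1/96  (running 1/288)
⟨..|..⟩ = √(138240/77)·(1/288) = +0.147122

+√(5/231) = +0.147122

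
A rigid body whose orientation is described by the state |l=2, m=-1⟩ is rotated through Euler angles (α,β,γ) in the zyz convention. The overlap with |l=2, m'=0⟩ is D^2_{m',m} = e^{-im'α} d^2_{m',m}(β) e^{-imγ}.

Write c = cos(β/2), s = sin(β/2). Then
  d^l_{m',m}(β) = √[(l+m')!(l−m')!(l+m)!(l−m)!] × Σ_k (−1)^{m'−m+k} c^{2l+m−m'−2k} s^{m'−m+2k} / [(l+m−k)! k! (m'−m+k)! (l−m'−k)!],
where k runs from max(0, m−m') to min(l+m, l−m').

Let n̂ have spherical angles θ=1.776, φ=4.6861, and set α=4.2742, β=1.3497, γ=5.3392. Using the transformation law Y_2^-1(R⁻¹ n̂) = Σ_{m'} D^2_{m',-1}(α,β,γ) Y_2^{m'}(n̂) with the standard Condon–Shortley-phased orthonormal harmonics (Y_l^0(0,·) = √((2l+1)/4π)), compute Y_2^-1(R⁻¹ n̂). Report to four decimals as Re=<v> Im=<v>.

Need the full column D^2_{m',-1} for m'=−2..2 at α=4.2742, β=1.3497, γ=5.3392.
cos(β/2)=0.780801, sin(β/2)=0.624780
d^2_{-2,-1}: single k=1 term ⇒ +0.594809;  D = +0.146909+0.576382i
d^2_{-1,-1}: k∈[0..1] ⇒ +0.371673 -0.713931 = -0.342258;  D = +0.336188+0.064175i
d^2_{0,-1}: k∈[0..1] ⇒ -0.728490 +0.466442 = -0.262048;  D = -0.153708+0.212233i
d^2_{1,-1}: k∈[0..1] ⇒ +0.713931 -0.152373 = +0.561557;  D = +0.272077+0.491244i
d^2_{2,-1}: single k=0 term ⇒ -0.380848;  D = +0.379978-0.025729i
Y_2^{m'}(θ=1.776,φ=4.6861) and Σ D·Y over m':
  (+0.1469+0.5764i)·(-0.3697-0.0195i)  (+0.3362+0.0642i)·(+0.0041-0.1541i)  (-0.1537+0.2122i)·(-0.2761+0.0000i)  (+0.2721+0.4912i)·(-0.0041-0.1541i)  (+0.3800-0.0257i)·(-0.3697+0.0195i)
Y_2^-1(R⁻¹ n̂) = -0.054818-0.353095i

Re=-0.0548 Im=-0.3531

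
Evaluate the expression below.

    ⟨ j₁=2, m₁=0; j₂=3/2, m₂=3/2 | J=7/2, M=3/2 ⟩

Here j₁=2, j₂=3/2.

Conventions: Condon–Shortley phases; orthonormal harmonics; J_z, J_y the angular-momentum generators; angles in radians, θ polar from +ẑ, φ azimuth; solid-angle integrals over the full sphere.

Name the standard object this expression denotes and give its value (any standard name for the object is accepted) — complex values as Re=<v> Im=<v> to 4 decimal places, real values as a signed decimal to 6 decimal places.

Clebsch–Gordan coefficient, +√(2/7) ≈ +0.534522

This is a Clebsch–Gordan (vector-coupling) coefficient.
triangle: 0!·4!·3!/8! = 144/40320
(j±m)!: 2!·2!·3!·0!·5!·2! = 5760
prefactor² = (2J+1)·Δ·N² = 1152/7
  k=0: +1/(0!·0!·2!·3!·2!·0!) = 1/24
Σ = 1/24  ⇒  CG² = 1152/7·(1/24)² = 2/7
CG = +√(2/7) = +0.534522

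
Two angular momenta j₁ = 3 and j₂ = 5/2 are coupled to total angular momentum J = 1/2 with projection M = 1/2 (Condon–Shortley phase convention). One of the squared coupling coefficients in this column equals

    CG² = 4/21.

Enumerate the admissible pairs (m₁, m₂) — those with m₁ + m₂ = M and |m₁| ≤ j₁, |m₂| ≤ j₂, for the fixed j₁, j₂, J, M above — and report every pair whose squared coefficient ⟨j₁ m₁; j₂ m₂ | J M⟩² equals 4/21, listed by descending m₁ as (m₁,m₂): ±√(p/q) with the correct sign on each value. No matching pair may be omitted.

Admissible pairs with m₁+m₂ = M = 1/2: (-2,5/2), (-1,3/2), (0,1/2), (1,-1/2), (2,-3/2), (3,-5/2)
  (m₁,m₂)=(3,-5/2): CG² = 2/7, CG = +√(2/7)
  (m₁,m₂)=(2,-3/2): CG² = 5/21, CG = −√(5/21)
  (m₁,m₂)=(1,-1/2): CG² = 4/21, CG = +√(4/21)   ← matches the target
  (m₁,m₂)=(0,1/2): CG² = 1/7, CG = −√(1/7)
  (m₁,m₂)=(-1,3/2): CG² = 2/21, CG = +√(2/21)
  (m₁,m₂)=(-2,5/2): CG² = 1/21, CG = −√(1/21)
Pairs with CG² = 4/21: (1,-1/2): +√(4/21)

(1,-1/2): +√(4/21)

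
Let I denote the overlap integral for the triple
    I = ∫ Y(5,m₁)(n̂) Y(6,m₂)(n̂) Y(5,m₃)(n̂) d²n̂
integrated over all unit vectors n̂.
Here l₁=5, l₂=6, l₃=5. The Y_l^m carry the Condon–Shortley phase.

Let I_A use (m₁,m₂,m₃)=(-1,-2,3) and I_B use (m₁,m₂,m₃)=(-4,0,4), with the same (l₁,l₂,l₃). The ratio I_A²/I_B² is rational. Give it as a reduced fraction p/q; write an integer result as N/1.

l's match ⇒ only the (l;m) 3-j factors differ between A and B.
A: triangle coeff Δ(5,6,5) = 1/28588560; Σ_t [2,4]: t=2:+1/55296 t=3:−1/25920 t=4:+1/138240 = -11/829440; (3j)²=11/1326 [(5 6 5; -1 -2 3)], sign=-1
B: triangle coeff Δ(5,6,5) = 1/28588560; Σ_t [5,6]: t=5:−1/345600 t=6:+1/3110400 = -1/388800; (3j)²=192/12155 [(5 6 5; -4 0 4)], sign=+1
I_A²/I_B² = (11/1326)/(192/12155) = 605/1152

605/1152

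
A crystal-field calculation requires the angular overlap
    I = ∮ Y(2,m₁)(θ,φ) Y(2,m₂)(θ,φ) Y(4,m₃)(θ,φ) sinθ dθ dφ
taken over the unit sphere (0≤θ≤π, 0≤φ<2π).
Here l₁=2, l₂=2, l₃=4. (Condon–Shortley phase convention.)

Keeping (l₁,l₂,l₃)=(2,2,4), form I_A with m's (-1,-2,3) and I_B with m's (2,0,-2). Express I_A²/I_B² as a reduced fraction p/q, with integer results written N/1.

Same 2,2,4: normalisation and zero-m 3j drop out of the ratio.
A: Δ: 0! 4! 4! / 9! → 1/630; sum: t=0:+1/144 = 1/144; 3j²(2 2 4; -1 -2 3) = Δ·Π!·Σ² = 1/18  (sign -1)
B: Δ: 0! 4! 4! / 9! → 1/630; sum: t=0:+1/96 = 1/96; 3j²(2 2 4; 2 0 -2) = Δ·Π!·Σ² = 1/42  (sign +1)
I_A²/I_B² = (1/18)/(1/42) = 7/3

7/3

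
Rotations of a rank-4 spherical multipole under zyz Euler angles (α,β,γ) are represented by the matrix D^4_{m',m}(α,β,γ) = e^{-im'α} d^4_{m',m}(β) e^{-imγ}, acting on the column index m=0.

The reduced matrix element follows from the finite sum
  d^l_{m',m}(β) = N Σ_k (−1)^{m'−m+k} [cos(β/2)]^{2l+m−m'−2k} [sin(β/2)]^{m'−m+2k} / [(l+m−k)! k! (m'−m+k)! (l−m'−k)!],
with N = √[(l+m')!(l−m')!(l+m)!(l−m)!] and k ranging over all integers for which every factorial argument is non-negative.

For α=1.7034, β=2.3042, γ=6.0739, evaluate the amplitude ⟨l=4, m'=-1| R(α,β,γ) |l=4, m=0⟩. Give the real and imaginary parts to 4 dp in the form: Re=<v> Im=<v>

D^4_{-1,0}(1.7034,2.3042,6.0739) = e^{-i·-1·1.7034}·d^4_{-1,0}(2.3042)·e^{-i·0·6.0739}. Compute d first:
c=cos(2.304200/2)=0.406570, s=sin(2.304200/2)=0.913620; N=√[6·120·24·24]=643.987578
The bounds max(0,m−m')=1 and min(l+m,l−m')=4 give 4 terms
  k=1: (−1)^0·643.9876/(144)·0.4066^7·0.9136^1 = +0.007503
  k=2: (−1)^1·643.9876/(24)·0.4066^5·0.9136^3 = -0.227320
  k=3: (−1)^2·643.9876/(24)·0.4066^3·0.9136^5 = +1.147886
  k=4: (−1)^3·643.9876/(144)·0.4066^1·0.9136^7 = -0.966070
d^4_{-1,0}(2.3042) = +0.007503 -0.227320 +1.147886 -0.966070 = -0.038001
Phases: e^{-i·(-1)·1.7034}=-0.132215+0.991221i, e^{-i·(0)·6.0739}=+1.000000+0.000000i ⇒ D=+0.005024-0.037667i

Re=0.0050 Im=-0.0377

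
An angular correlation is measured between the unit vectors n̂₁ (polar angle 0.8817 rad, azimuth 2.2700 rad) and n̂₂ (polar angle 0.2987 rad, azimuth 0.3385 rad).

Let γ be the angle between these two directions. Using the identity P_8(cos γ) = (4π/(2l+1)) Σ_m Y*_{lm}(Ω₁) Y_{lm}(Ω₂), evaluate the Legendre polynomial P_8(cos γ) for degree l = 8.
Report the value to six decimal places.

0.005917

Expand P_8 via completeness: Σ_{m} conj(Y_{8,m}) at Ω₁ times Y_{8,m} at Ω₂ —
  m=-8: Y*=(0.050079, -0.041294)  Y=(-0.000026, -0.000012)  product (-0.000002, 0.000000)
  m=-7: Y*=(-0.210357, -0.038721)  Y=(-0.000270, -0.000263)  product (0.000047, 0.000066)
  m=-6: Y*=(0.199246, 0.350288)  Y=(-0.001379, -0.002782)  product (0.000700, -0.001037)
  m=-5: Y*=(0.150605, -0.406984)  Y=(-0.002228, -0.018218)  product (-0.007750, -0.001837)
  m=-4: Y*=(-0.125729, 0.045152)  Y=(0.017180, -0.077998)  product (0.001362, 0.010582)
  m=-3: Y*=(-0.250963, -0.145972)  Y=(0.132224, -0.213121)  product (-0.064293, 0.034185)
  m=-2: Y*=(0.052150, 0.299511)  Y=(0.409545, -0.329156)  product (0.119944, 0.105498)
  m=-1: Y*=(-0.104374, 0.124118)  Y=(0.539809, -0.190040)  product (-0.032755, 0.086835)
  m=+0: Y*=(0.331255, -0.000000)  Y=(-0.080000, 0.000000)  product (-0.026500, 0.000000)
  m=+1: Y*=(0.104374, 0.124118)  Y=(-0.539809, -0.190040)  product (-0.032755, -0.086835)
  m=+2: Y*=(0.052150, -0.299511)  Y=(0.409545, 0.329156)  product (0.119944, -0.105498)
  m=+3: Y*=(0.250963, -0.145972)  Y=(-0.132224, -0.213121)  product (-0.064293, -0.034185)
  m=+4: Y*=(-0.125729, -0.045152)  Y=(0.017180, 0.077998)  product (0.001362, -0.010582)
  m=+5: Y*=(-0.150605, -0.406984)  Y=(0.002228, -0.018218)  product (-0.007750, 0.001837)
  m=+6: Y*=(0.199246, -0.350288)  Y=(-0.001379, 0.002782)  product (0.000700, 0.001037)
  m=+7: Y*=(0.210357, -0.038721)  Y=(0.000270, -0.000263)  product (0.000047, -0.000066)
  m=+8: Y*=(0.050079, 0.041294)  Y=(-0.000026, 0.000012)  product (-0.000002, -0.000000)
Σ over m = (0.008004, -0.000000); ×(4π/17) → (0.005917, -0.000000). Real part: 0.005917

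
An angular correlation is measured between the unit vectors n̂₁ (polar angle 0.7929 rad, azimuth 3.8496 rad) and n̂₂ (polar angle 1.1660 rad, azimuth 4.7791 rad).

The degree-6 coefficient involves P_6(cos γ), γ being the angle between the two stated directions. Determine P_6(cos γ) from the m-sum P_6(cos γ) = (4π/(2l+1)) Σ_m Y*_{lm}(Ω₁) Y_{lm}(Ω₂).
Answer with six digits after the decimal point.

Addition theorem: P_6(cos γ) = (4π/13) Σ_m Y*_{lm}(Ω₁) Y_{lm}(Ω₂), m = −6…6:
  [-6]  conj(Y_{6,-6})(Ω₁) = -0.02828 - 0.05646j ; Y_{6,-6}(Ω₂) = -0.26833 + 0.11353j ; Δ = 0.01400 + 0.01194j
  [-5]  conj(Y_{6,-5})(Ω₁) = 0.19860 + 0.08360j ; Y_{6,-5}(Ω₂) = 0.14158 + 0.40861j ; Δ = -0.00604 + 0.09299j
  [-4]  conj(Y_{6,-4})(Ω₁) = -0.38664 + 0.12366j ; Y_{6,-4}(Ω₂) = 0.17348 - 0.04742j ; Δ = -0.06121 + 0.03979j
  [-3]  conj(Y_{6,-3})(Ω₁) = 0.20993 - 0.33994j ; Y_{6,-3}(Ω₂) = 0.05125 + 0.25263j ; Δ = 0.09664 + 0.03562j
  [-2]  conj(Y_{6,-2})(Ω₁) = 0.00355 + 0.02276j ; Y_{6,-2}(Ω₂) = 0.27218 - 0.03653j ; Δ = 0.00180 + 0.00606j
  [-1]  conj(Y_{6,-1})(Ω₁) = 0.27704 + 0.23717j ; Y_{6,-1}(Ω₂) = 0.01134 + 0.16975j ; Δ = -0.03712 + 0.04972j
  [+0]  conj(Y_{6,0})(Ω₁) = -0.13335 + 0.00000j ; Y_{6,0}(Ω₂) = 0.29050 + 0.00000j ; Δ = -0.03874 + 0.00000j
  [+1]  conj(Y_{6,1})(Ω₁) = -0.27704 + 0.23717j ; Y_{6,1}(Ω₂) = -0.01134 + 0.16975j ; Δ = -0.03712 - 0.04972j
  [+2]  conj(Y_{6,2})(Ω₁) = 0.00355 - 0.02276j ; Y_{6,2}(Ω₂) = 0.27218 + 0.03653j ; Δ = 0.00180 - 0.00606j
  [+3]  conj(Y_{6,3})(Ω₁) = -0.20993 - 0.33994j ; Y_{6,3}(Ω₂) = -0.05125 + 0.25263j ; Δ = 0.09664 - 0.03562j
  [+4]  conj(Y_{6,4})(Ω₁) = -0.38664 - 0.12366j ; Y_{6,4}(Ω₂) = 0.17348 + 0.04742j ; Δ = -0.06121 - 0.03979j
  [+5]  conj(Y_{6,5})(Ω₁) = -0.19860 + 0.08360j ; Y_{6,5}(Ω₂) = -0.14158 + 0.40861j ; Δ = -0.00604 - 0.09299j
  [+6]  conj(Y_{6,6})(Ω₁) = -0.02828 + 0.05646j ; Y_{6,6}(Ω₂) = -0.26833 - 0.11353j ; Δ = 0.01400 - 0.01194j
Total Σ_m = -0.02260 + 0.00000j. Multiply by 0.966644: -0.02185 + 0.00000j. P_6(cos γ) = -0.021851

-0.021851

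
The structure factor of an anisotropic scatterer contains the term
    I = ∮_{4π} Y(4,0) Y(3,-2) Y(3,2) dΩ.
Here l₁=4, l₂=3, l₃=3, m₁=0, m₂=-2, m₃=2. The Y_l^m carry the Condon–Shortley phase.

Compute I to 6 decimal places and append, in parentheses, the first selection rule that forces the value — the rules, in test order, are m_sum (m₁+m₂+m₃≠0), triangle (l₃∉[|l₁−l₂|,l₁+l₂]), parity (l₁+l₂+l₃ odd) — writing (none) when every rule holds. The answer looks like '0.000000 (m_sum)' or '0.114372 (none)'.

m-sum 0 ✓  L=10 even ✓  1≤3≤7 ✓
Π(2lᵢ+1) = 9×7×7 = 441
triangle coeff Δ(4,3,3) = 1/34650
Σ_t [1,3]: t=1:−1/72 t=2:+1/16 t=3:−1/72 = 5/144
(3j)²=2/77 [(4 3 3; 0 0 0)], sign=-1
Σ_t [0,1]: t=0:+1/576 t=1:−1/72 = -7/576
(3j)²=7/198 [(4 3 3; 0 -2 2)], sign=+1
⇒ 4πI² = 49/121
I = (-1)√(49/121/(4π)) = -0.17951487
No selection rule forces the value: the integral is nonzero (none).

-0.179515 (none)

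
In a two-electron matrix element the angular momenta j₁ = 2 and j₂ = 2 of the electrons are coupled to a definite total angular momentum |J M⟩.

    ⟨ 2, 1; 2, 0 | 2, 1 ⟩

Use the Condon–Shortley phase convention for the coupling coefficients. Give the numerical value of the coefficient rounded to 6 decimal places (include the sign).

j₁+j₂−J=2  J+j₁−j₂=2  J−j₁+j₂=2  j₁+j₂+J+1=7
(j₁±m₁, j₂±m₂, J±M) = (3,1,2,2,3,1)
P² = 8/7
sum k=0..1:
  [0] +1/4 = 1/4
  [1] −1/2 = -1/2
S = -1/4
C² = P²·S² = 1/14 ; C = -0.267261

−√(1/14) = -0.267261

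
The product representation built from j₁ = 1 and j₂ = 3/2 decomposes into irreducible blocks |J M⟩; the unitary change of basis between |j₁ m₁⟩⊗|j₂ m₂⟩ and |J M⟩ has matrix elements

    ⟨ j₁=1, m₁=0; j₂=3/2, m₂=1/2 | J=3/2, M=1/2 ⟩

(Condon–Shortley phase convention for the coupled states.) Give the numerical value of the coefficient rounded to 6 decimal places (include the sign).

-0.258199

j₁+j₂−J=1  J+j₁−j₂=1  J−j₁+j₂=2  j₁+j₂+J+1=5
(j₁±m₁, j₂±m₂, J±M) = (1,1,2,1,2,1)
P² = 4/15
sum k=0..1:
  [0] +1/2 = 1/2
  [1] −1/1 = -1
S = -1/2
C² = P²·S² = 1/15 ; C = -0.258199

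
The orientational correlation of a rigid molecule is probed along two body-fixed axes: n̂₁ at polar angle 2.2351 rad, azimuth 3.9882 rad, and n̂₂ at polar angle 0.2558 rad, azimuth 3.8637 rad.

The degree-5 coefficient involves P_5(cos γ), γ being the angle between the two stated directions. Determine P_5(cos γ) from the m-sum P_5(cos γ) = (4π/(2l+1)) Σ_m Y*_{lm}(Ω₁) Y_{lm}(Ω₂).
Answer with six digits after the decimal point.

-0.272241

Expand P_5 via completeness: Σ_{m} conj(Y_{5,m}) at Ω₁ times Y_{5,m} at Ω₂ —
  [-5]  conj(Y_{5,-5})(Ω₁) = 0.06477 + 0.12461j ; Y_{5,-5}(Ω₂) = 0.00043 - 0.00022j ; Δ = 0.00005 + 0.00004j
  [-4]  conj(Y_{5,-4})(Ω₁) = 0.33736 + 0.08429j ; Y_{5,-4}(Ω₂) = -0.00563 - 0.00146j ; Δ = -0.00178 - 0.00097j
  [-3]  conj(Y_{5,-3})(Ω₁) = 0.33695 - 0.23139j ; Y_{5,-3}(Ω₂) = 0.02334 + 0.03444j ; Δ = 0.01583 + 0.00620j
  [-2]  conj(Y_{5,-2})(Ω₁) = 0.01109 - 0.09017j ; Y_{5,-2}(Ω₂) = 0.02396 - 0.18826j ; Δ = -0.01671 - 0.00425j
  [-1]  conj(Y_{5,-1})(Ω₁) = 0.21509 + 0.24318j ; Y_{5,-1}(Ω₂) = -0.38272 + 0.33710j ; Δ = -0.16430 - 0.02056j
  [+0]  conj(Y_{5,0})(Ω₁) = 0.18059 + 0.00000j ; Y_{5,0}(Ω₂) = 0.52874 + 0.00000j ; Δ = 0.09549 + 0.00000j
  [+1]  conj(Y_{5,1})(Ω₁) = -0.21509 + 0.24318j ; Y_{5,1}(Ω₂) = 0.38272 + 0.33710j ; Δ = -0.16430 + 0.02056j
  [+2]  conj(Y_{5,2})(Ω₁) = 0.01109 + 0.09017j ; Y_{5,2}(Ω₂) = 0.02396 + 0.18826j ; Δ = -0.01671 + 0.00425j
  [+3]  conj(Y_{5,3})(Ω₁) = -0.33695 - 0.23139j ; Y_{5,3}(Ω₂) = -0.02334 + 0.03444j ; Δ = 0.01583 - 0.00620j
  [+4]  conj(Y_{5,4})(Ω₁) = 0.33736 - 0.08429j ; Y_{5,4}(Ω₂) = -0.00563 + 0.00146j ; Δ = -0.00178 + 0.00097j
  [+5]  conj(Y_{5,5})(Ω₁) = -0.06477 + 0.12461j ; Y_{5,5}(Ω₂) = -0.00043 - 0.00022j ; Δ = 0.00005 - 0.00004j
Total Σ_m = -0.23831 - 0.00000j. Multiply by 1.142397: -0.27224 - 0.00000j. P_5(cos γ) = -0.272241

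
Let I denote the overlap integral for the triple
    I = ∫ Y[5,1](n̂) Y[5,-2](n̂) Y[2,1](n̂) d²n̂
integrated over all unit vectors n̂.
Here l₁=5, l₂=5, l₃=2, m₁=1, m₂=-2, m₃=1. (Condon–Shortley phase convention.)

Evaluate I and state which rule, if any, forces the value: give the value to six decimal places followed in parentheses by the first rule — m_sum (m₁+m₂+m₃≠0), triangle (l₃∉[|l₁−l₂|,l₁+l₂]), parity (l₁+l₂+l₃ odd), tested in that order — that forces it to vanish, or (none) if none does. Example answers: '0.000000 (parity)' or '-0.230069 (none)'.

0.104819 (none)

Checks pass: Σm=0; 12 even; l₃=2∈[0,10].
(2·5+1)(2·5+1)(2·2+1) = 605
Δ: 8! 2! 2! / 13! → 1/38610
sum: t=3:−1/2880 t=4:+1/576 t=5:−1/2880 = 1/960
3j²(5 5 2; 0 0 0) = Δ·Π!·Σ² = 10/429  (sign +1)
sum: t=2:+1/2880 t=3:−1/1440 = -1/2880
3j²(5 5 2; 1 -2 1) = Δ·Π!·Σ² = 7/715  (sign +1)
combine: 4πI² = 605·10/429·7/715 = 70/507
take √, sign +1: I = 0.10481902
No selection rule forces the value: the integral is nonzero (none).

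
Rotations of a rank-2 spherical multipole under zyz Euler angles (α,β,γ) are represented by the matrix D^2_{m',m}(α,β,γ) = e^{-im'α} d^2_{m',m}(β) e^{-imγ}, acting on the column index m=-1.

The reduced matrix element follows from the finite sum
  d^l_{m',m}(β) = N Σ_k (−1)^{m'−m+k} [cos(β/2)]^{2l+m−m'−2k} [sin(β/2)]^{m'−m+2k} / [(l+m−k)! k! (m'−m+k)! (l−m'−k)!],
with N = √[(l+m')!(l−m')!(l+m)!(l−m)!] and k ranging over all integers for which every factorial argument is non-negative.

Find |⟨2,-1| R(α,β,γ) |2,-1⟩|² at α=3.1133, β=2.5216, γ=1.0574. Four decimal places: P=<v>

Split into d^2_{-1,-1}(β=2.5216) × two z-phases.
Half-angle: c=0.305055, s=0.952335. N=√(1·6·1·6)=6.000000
The bounds max(0,m−m')=0 and min(l+m,l−m')=1 give 2 terms
  k=0: (−1)^0·6.0000/(6)·0.3051^4·0.9523^0 = +0.008660
  k=1: (−1)^1·6.0000/(2)·0.3051^2·0.9523^2 = -0.253196
d^2_{-1,-1}(2.5216) = +0.008660 -0.253196 = -0.244536
|D^2_{-1,-1}|² = |d^2_{-1,-1}(β)|² = (-0.244536)² = 0.059798 (the z-rotation phases have unit modulus)

P=0.0598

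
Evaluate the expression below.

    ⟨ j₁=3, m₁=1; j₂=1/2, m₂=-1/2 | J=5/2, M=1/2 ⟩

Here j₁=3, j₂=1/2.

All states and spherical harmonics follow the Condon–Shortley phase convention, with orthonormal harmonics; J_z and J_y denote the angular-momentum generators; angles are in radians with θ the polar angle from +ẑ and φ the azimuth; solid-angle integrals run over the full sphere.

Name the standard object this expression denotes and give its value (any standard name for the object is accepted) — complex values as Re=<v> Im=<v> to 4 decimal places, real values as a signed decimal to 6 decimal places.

This is a Clebsch–Gordan (vector-coupling) coefficient.
j₁+j₂−J=1  J+j₁−j₂=5  J−j₁+j₂=0  j₁+j₂+J+1=7
(j₁±m₁, j₂±m₂, J±M) = (4,2,0,1,3,2)
P² = 576/7
sum k=0..0:
  [0] +1/12 = 1/12
S = 1/12
C² = P²·S² = 4/7 ; C = +0.755929

Clebsch–Gordan coefficient, +√(4/7) ≈ +0.755929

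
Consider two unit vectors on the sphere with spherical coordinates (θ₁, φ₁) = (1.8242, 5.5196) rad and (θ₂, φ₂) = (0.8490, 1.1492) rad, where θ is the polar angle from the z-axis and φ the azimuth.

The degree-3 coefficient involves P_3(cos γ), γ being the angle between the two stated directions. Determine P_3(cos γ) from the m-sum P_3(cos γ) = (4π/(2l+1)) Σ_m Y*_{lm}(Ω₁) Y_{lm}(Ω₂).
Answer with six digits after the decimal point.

0.442537

Term-by-term m-sum for l=3 (normalisation 4π/7 = 1.795196):
  m=-3: (-0.24958 - 0.28458j) × (-0.16826 + 0.05316j) = 0.05712 + 0.03462j  (running Σ = 0.05712 + 0.03462j)
  m=-2: (-0.01047 + 0.23988j) × (-0.25304 - 0.28412j) = 0.07080 - 0.05772j  (running Σ = 0.12792 - 0.02311j)
  m=-1: (-0.15498 + 0.14836j) × (0.11742 - 0.26182j) = 0.02065 + 0.05800j  (running Σ = 0.14857 + 0.03489j)
  m=0: (0.25127 + 0.00000j) × (-0.20149 + 0.00000j) = -0.05063 + 0.00000j  (running Σ = 0.09794 + 0.03489j)
  m=1: (0.15498 + 0.14836j) × (-0.11742 - 0.26182j) = 0.02065 - 0.05800j  (running Σ = 0.11859 - 0.02311j)
  m=2: (-0.01047 - 0.23988j) × (-0.25304 + 0.28412j) = 0.07080 + 0.05772j  (running Σ = 0.18939 + 0.03462j)
  m=3: (0.24958 - 0.28458j) × (0.16826 + 0.05316j) = 0.05712 - 0.03462j  (running Σ = 0.24651 + 0.00000j)
Σ over m = 0.24651 + 0.00000j; ×(4π/7) → 0.44254 + 0.00000j. Real part: 0.442537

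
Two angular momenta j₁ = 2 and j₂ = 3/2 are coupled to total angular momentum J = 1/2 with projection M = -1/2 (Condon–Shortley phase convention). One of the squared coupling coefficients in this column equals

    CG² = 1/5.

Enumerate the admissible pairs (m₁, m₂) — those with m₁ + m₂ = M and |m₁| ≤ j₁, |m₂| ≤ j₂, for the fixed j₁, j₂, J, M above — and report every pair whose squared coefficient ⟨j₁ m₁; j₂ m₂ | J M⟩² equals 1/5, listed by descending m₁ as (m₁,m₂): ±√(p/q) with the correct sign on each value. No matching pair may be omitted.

(0,-1/2): −√(1/5)

Admissible pairs with m₁+m₂ = M = -1/2: (-2,3/2), (-1,1/2), (0,-1/2), (1,-3/2)
  (m₁,m₂)=(1,-3/2): CG² = 1/10, CG = +√(1/10)
  (m₁,m₂)=(0,-1/2): CG² = 1/5, CG = −√(1/5)   ← matches the target
  (m₁,m₂)=(-1,1/2): CG² = 3/10, CG = +√(3/10)
  (m₁,m₂)=(-2,3/2): CG² = 2/5, CG = −√(2/5)
Pairs with CG² = 1/5: (0,-1/2): −√(1/5)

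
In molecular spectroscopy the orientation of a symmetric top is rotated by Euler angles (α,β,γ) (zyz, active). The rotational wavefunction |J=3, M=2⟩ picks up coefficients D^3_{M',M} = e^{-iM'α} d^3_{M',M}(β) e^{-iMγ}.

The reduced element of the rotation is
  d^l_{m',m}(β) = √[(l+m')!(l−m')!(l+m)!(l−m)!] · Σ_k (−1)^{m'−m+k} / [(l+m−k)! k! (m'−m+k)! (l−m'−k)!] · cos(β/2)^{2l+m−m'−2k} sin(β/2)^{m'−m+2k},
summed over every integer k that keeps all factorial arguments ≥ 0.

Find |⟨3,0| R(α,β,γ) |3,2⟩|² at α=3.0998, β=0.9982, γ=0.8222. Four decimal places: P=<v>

Split into d^3_{0,2}(β=0.9982) × two z-phases.
c=cos(0.998200/2)=0.878014, s=sin(0.998200/2)=0.478636; N=√[6·6·120·1]=65.726707
k: max(0,(2)−(0))=2 … min(3+(2),3−(0))=3
  k=2: (−1)^0·65.7267/(12)·0.8780^4·0.4786^2 = +0.745720
  k=3: (−1)^1·65.7267/(12)·0.8780^2·0.4786^4 = -0.221607
d^3_{0,2}(0.9982) = +0.745720 -0.221607 = +0.524113
|D^3_{0,2}|² = |d^3_{0,2}(β)|² = (+0.524113)² = 0.274694 (the z-rotation phases have unit modulus)

P=0.2747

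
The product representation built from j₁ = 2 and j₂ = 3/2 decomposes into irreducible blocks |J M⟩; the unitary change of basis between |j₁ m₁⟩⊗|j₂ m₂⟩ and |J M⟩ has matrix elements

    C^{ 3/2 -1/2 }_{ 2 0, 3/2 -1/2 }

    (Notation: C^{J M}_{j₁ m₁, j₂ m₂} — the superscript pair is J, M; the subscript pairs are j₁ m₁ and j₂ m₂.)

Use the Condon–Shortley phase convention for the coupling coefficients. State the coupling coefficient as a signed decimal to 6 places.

triangle: 2!*2!*1!/6! = 4/720
(j±m)!: 2!*2!*1!*2!*1!*2! = 16
prefactor² = (2J+1)*Δ*N² = 16/45
  k=0: +1/(0!*2!*2!*1!*0!*0!) = 1/4
  k=1: −1/(1!*1!*1!*0!*1!*1!) = -1
Σ = -3/4  ⇒  CG² = 16/45*(-3/4)² = 1/5
CG = −√(1/5) = -0.447214

−√(1/5) ≈ -0.447214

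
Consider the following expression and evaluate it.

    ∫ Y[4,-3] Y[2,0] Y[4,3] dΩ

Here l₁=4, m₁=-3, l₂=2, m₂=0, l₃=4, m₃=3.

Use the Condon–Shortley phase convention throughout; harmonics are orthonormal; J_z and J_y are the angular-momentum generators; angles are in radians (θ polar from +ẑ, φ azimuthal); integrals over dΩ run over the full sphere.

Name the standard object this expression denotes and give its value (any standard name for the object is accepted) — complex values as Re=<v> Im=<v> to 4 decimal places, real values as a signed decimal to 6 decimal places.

This is a Gaunt coefficient — the integral of a triple product of spherical harmonics over the sphere.
Checks pass: Σm=0; 10 even; l₃=4∈[2,6].
(2·4+1)(2·2+1)(2·4+1) = 405
Δ: 2! 6! 2! / 11! → 1/13860
sum: t=0:+1/192 t=1:−1/36 t=2:+1/192 = -5/288
3j²(4 2 4; 0 0 0) = Δ·Π!·Σ² = 20/693  (sign -1)
sum: t=1:−1/720 t=2:+1/480 = 1/1440
3j²(4 2 4; -3 0 3) = Δ·Π!·Σ² = 7/1980  (sign -1)
combine: 4πI² = 405·20/693·7/1980 = 5/121
take √, sign +1: I = 0.05734392

Gaunt coefficient, +0.057344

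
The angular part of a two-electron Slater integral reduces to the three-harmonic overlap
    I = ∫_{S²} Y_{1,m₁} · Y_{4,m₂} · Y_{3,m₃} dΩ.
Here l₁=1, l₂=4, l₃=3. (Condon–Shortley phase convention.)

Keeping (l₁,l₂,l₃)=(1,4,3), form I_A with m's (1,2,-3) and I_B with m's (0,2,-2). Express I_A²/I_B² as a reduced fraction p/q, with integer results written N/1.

1/12

Shared (l₁,l₂,l₃)=(1,4,3): N and (l;000)² cancel in I_A²/I_B².
A: Δ = 2!·0!·6!/9! = 1/252; Racah Σ t=0..0: t=0:+1/1440 = 1/1440; ⇒ 3j(1 4 3; 1 2 -3)² = 1/252, sgn +1
B: Δ = 2!·0!·6!/9! = 1/252; Racah Σ t=1..1: t=1:−1/120 = -1/120; ⇒ 3j(1 4 3; 0 2 -2)² = 1/21, sgn +1
I_A²/I_B² = (1/252)/(1/21) = 1/12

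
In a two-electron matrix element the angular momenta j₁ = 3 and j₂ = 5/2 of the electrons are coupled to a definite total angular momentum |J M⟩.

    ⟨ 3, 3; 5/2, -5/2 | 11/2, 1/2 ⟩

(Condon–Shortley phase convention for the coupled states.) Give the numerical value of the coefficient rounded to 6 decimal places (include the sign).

+0.046524

triangle: 0!×6!×5!/12! = 86400/479001600
(j±m)!: 6!×0!×0!×5!×6!×5! = 7464960000
prefactor² = (2J+1)×Δ×N² = 1244160000/77
  k=0: +1/(0!×0!×0!×0!×6!×5!) = 1/86400
Σ = 1/86400  ⇒  CG² = 1244160000/77×(1/86400)² = 1/462
CG = +√(1/462) = +0.046524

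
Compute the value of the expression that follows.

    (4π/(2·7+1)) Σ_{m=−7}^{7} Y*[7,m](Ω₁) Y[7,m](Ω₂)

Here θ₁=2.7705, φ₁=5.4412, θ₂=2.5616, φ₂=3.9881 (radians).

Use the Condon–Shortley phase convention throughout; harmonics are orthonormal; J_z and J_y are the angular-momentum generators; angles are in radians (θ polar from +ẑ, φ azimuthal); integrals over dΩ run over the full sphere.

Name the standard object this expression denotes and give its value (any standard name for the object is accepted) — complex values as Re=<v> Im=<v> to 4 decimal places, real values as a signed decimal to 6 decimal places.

This sum is the spherical-harmonic addition theorem: it equals the Legendre polynomial P_l(cos γ) of the angle γ between the two directions.
Expand P_7 via completeness: Σ_{m} conj(Y_{7,m}) at Ω₁ times Y_{7,m} at Ω₂ —
  m=-7: Y*=0.00038 + 0.00016j  Y=-0.00695 - 0.00260j  product -0.00000 - 0.00000j
  m=-6: Y*=-0.00132 - 0.00374j  Y=-0.01520 - 0.03957j  product -0.00013 + 0.00011j
  m=-5: Y*=-0.01140 + 0.02075j  Y=0.06778 - 0.13025j  product 0.00193 + 0.00289j
  m=-4: Y*=0.09555 - 0.02200j  Y=0.32746 - 0.08168j  product 0.02949 - 0.01501j
  m=-3: Y*=-0.23062 - 0.16313j  Y=0.40258 + 0.27664j  product -0.04771 - 0.12947j
  m=-2: Y*=0.05918 + 0.52065j  Y=0.03853 + 0.31368j  product -0.16104 + 0.03862j
  m=-1: Y*=0.30715 - 0.34404j  Y=0.13746 - 0.15537j  product -0.01123 - 0.09501j
  m=+0: Y*=0.19779 + 0.00000j  Y=0.39497 + 0.00000j  product 0.07812 + 0.00000j
  m=+1: Y*=-0.30715 - 0.34404j  Y=-0.13746 - 0.15537j  product -0.01123 + 0.09501j
  m=+2: Y*=0.05918 - 0.52065j  Y=0.03853 - 0.31368j  product -0.16104 - 0.03862j
  m=+3: Y*=0.23062 - 0.16313j  Y=-0.40258 + 0.27664j  product -0.04771 + 0.12947j
  m=+4: Y*=0.09555 + 0.02200j  Y=0.32746 + 0.08168j  product 0.02949 + 0.01501j
  m=+5: Y*=0.01140 + 0.02075j  Y=-0.06778 - 0.13025j  product 0.00193 - 0.00289j
  m=+6: Y*=-0.00132 + 0.00374j  Y=-0.01520 + 0.03957j  product -0.00013 - 0.00011j
  m=+7: Y*=-0.00038 + 0.00016j  Y=0.00695 - 0.00260j  product -0.00000 + 0.00000j
Total Σ_m = -0.29927 - 0.00000j. Multiply by 0.837758: -0.25071 - 0.00000j. P_7(cos γ) = -0.250714

Legendre polynomial (addition theorem), -0.250714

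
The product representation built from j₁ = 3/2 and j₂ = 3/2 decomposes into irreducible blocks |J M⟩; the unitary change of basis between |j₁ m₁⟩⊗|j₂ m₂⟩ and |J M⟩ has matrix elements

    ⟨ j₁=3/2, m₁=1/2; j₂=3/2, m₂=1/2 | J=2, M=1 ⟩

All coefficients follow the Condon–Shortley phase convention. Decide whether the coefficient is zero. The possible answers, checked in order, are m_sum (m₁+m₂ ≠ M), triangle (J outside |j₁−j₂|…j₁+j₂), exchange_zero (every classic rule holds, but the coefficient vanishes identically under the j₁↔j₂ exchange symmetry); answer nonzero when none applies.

exchange_zero

m-sum: m₁+m₂ = 1/2+1/2 = 1, M = 1  ✓
triangle: |j₁−j₂| = 0 ≤ J = 2 ≤ j₁+j₂ = 3  ✓
exchange: j₁=j₂ and m₁=m₂, and (−1)^(j₁+j₂−J) = (−1)^1 = −1 forces ⟨j₁m₁;j₂m₂|JM⟩ = −⟨j₂m₂;j₁m₁|JM⟩ = −⟨j₁m₁;j₂m₂|JM⟩ ⇒ the coefficient vanishes identically
Racah sum check: Σ_k collapses to 0 ⇒ CG = 0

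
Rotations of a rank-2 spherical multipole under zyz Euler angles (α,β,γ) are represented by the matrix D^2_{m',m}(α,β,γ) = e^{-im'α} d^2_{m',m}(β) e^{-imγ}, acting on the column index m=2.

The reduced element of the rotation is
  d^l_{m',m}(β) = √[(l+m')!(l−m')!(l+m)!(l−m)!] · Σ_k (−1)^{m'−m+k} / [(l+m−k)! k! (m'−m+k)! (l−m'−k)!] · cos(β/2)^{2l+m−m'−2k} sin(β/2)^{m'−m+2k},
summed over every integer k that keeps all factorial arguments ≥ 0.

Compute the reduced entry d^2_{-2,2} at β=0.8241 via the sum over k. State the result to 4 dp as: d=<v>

d=0.0257

d^2_{-2,2}(β=0.8241) via the finite sum:
With c≡cos(β/2)=0.916302 and s≡sin(β/2)=0.400489, N=[1·24·24·1]^{1/2}=24.000000
The bounds max(0,m−m')=4 and min(l+m,l−m')=4 give 1 term
  k=4: (−1)^0·24.0000/(24)·0.9163^0·0.4005^4 = +0.025725
d^2_{-2,2}(0.8241) = +0.025725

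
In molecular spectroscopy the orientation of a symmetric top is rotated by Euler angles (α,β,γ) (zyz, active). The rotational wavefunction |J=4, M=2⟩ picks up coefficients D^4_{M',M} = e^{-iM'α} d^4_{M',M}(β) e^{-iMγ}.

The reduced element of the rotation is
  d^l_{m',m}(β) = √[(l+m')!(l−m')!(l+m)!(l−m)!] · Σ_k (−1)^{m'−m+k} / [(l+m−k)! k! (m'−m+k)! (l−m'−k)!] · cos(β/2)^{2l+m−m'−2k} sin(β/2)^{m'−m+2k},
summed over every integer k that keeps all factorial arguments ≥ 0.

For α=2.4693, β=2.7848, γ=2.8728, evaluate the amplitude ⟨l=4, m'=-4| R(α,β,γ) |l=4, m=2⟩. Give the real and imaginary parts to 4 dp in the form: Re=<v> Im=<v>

First d^4_{-4,2}(β=2.7848), then the phase factors e^{-i(-4)α} and e^{-i(2)γ}:
With c≡cos(β/2)=0.177452 and s≡sin(β/2)=0.984130, N=[1·40320·720·2]^{1/2}=7619.763776
The bounds max(0,m−m')=6 and min(l+m,l−m')=6 give 1 term
  k=6: (−1)^0·7619.7638/(1440)·0.1775^2·0.9841^6 = +0.151374
d^4_{-4,2}(2.7848) = +0.151374
Phases: e^{-i·(-4)·2.4693}=-0.899391-0.437145i, e^{-i·(2)·2.8728}=+0.858948+0.512063i ⇒ D=-0.083057-0.126554i

Re=-0.0831 Im=-0.1266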